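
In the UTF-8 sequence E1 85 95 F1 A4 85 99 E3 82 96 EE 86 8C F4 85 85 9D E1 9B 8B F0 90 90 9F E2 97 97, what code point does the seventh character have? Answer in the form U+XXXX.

Offset 0: leading byte 0xE1 = 11100001 → 3-byte char #1 = E1 85 95.
Offset 3: leading byte 0xF1 = 11110001 → 4-byte char #2 = F1 A4 85 99.
Offset 7: leading byte 0xE3 = 11100011 → 3-byte char #3 = E3 82 96.
Offset 10: leading byte 0xEE = 11101110 → 3-byte char #4 = EE 86 8C.
Offset 13: leading byte 0xF4 = 11110100 → 4-byte char #5 = F4 85 85 9D.
Offset 17: leading byte 0xE1 = 11100001 → 3-byte char #6 = E1 9B 8B.
Offset 20: leading byte 0xF0 = 11110000 → 4-byte char #7 = F0 90 90 9F.
Leading byte 0xF0 = 11110000 matches 11110xxx → 4-byte sequence.
Byte 1: 0xF0 = 11110000, payload 000 (3 bits).
Byte 2: 0x90 = 10010000 (10xxxxxx ✓), payload 010000.
Byte 3: 0x90 = 10010000 (10xxxxxx ✓), payload 010000.
Byte 4: 0x9F = 10011111 (10xxxxxx ✓), payload 011111.
Concatenate: 000010000010000011111 = 0x1041F (21 bits → U+1041F).

U+1041F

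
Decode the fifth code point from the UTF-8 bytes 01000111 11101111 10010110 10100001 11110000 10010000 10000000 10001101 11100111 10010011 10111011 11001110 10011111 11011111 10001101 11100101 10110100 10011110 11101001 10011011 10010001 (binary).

U+039F

Offset 0: leading byte 0x47 = 01000111 → 1-byte char #1 = 47.
Offset 1: leading byte 0xEF = 11101111 → 3-byte char #2 = EF 96 A1.
Offset 4: leading byte 0xF0 = 11110000 → 4-byte char #3 = F0 90 80 8D.
Offset 8: leading byte 0xE7 = 11100111 → 3-byte char #4 = E7 93 BB.
Offset 11: leading byte 0xCE = 11001110 → 2-byte char #5 = CE 9F.
Leading byte 0xCE = 11001110 matches 110xxxxx → 2-byte sequence.
Byte 1: 0xCE = 11001110, payload 01110 (5 bits).
Byte 2: 0x9F = 10011111 (10xxxxxx ✓), payload 011111.
Concatenate: 01110011111 = 0x39F (11 bits → U+039F).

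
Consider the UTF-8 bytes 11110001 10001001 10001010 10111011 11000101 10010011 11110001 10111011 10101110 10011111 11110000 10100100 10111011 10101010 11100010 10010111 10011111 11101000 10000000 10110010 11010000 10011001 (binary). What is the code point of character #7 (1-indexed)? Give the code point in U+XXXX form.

U+0419

Offset 0: leading byte 0xF1 = 11110001 → 4-byte char #1 = F1 89 8A BB.
Offset 4: leading byte 0xC5 = 11000101 → 2-byte char #2 = C5 93.
Offset 6: leading byte 0xF1 = 11110001 → 4-byte char #3 = F1 BB AE 9F.
Offset 10: leading byte 0xF0 = 11110000 → 4-byte char #4 = F0 A4 BB AA.
Offset 14: leading byte 0xE2 = 11100010 → 3-byte char #5 = E2 97 9F.
Offset 17: leading byte 0xE8 = 11101000 → 3-byte char #6 = E8 80 B2.
Offset 20: leading byte 0xD0 = 11010000 → 2-byte char #7 = D0 99.
Leading byte 0xD0 = 11010000 matches 110xxxxx → 2-byte sequence.
Byte 1: 0xD0 = 11010000, payload 10000 (5 bits).
Byte 2: 0x99 = 10011001 (10xxxxxx ✓), payload 011001.
Concatenate: 10000011001 = 0x419 (11 bits → U+0419).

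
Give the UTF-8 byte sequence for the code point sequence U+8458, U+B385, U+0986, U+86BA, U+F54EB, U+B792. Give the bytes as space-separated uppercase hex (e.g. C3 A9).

U+8458: 3-byte form → E8 91 98.
U+B385: 3-byte form → EB 8E 85.
U+0986: 3-byte form → E0 A6 86.
U+86BA: 3-byte form → E8 9A BA.
U+F54EB: 4-byte form → F3 B5 93 AB.
U+B792: 3-byte form → EB 9E 92.
Concatenated (19 bytes): E8 91 98 EB 8E 85 E0 A6 86 E8 9A BA F3 B5 93 AB EB 9E 92.

E8 91 98 EB 8E 85 E0 A6 86 E8 9A BA F3 B5 93 AB EB 9E 92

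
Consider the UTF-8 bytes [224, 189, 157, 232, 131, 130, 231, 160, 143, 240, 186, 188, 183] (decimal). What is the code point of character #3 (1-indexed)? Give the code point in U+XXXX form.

Offset 0: leading byte 0xE0 = 11100000 → 3-byte char #1 = E0 BD 9D.
Offset 3: leading byte 0xE8 = 11101000 → 3-byte char #2 = E8 83 82.
Offset 6: leading byte 0xE7 = 11100111 → 3-byte char #3 = E7 A0 8F.
Leading byte 0xE7 = 11100111 matches 1110xxxx → 3-byte sequence.
Byte 1: 0xE7 = 11100111, payload 0111 (4 bits).
Byte 2: 0xA0 = 10100000 (10xxxxxx ✓), payload 100000.
Byte 3: 0x8F = 10001111 (10xxxxxx ✓), payload 001111.
Concatenate: 0111100000001111 = 0x780F (16 bits → U+780F).

U+780F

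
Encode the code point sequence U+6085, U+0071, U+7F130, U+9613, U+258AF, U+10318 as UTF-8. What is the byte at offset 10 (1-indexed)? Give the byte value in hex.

0x98

1-indexed offset 10 is 0-indexed offset 9.
U+6085 → 3-byte form E6 82 85 at offsets 0–2.
U+0071 → 1-byte form 71 at offsets 3–3.
U+7F130 → 4-byte form F1 BF 84 B0 at offsets 4–7.
U+9613 → 3-byte form E9 98 93 at offsets 8–10.
Offset 9 falls in char 4's range; it's byte 2 of E9 98 93 = 0x98.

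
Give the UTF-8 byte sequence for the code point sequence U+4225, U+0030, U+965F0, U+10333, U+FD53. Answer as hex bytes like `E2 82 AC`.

U+4225: 3-byte form → E4 88 A5.
U+0030: 1-byte form → 30.
U+965F0: 4-byte form → F2 96 97 B0.
U+10333: 4-byte form → F0 90 8C B3.
U+FD53: 3-byte form → EF B5 93.
Concatenated (15 bytes): E4 88 A5 30 F2 96 97 B0 F0 90 8C B3 EF B5 93.

E4 88 A5 30 F2 96 97 B0 F0 90 8C B3 EF B5 93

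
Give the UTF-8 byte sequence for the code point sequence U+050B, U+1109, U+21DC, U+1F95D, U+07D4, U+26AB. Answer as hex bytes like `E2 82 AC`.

U+050B: 2-byte form → D4 8B.
U+1109: 3-byte form → E1 84 89.
U+21DC: 3-byte form → E2 87 9C.
U+1F95D: 4-byte form → F0 9F A5 9D.
U+07D4: 2-byte form → DF 94.
U+26AB: 3-byte form → E2 9A AB.
Concatenated (17 bytes): D4 8B E1 84 89 E2 87 9C F0 9F A5 9D DF 94 E2 9A AB.

D4 8B E1 84 89 E2 87 9C F0 9F A5 9D DF 94 E2 9A AB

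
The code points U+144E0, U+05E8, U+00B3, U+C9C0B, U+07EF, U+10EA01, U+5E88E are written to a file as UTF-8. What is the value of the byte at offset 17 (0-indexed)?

0x81

U+144E0 → 4-byte form F0 94 93 A0 at offsets 0–3.
U+05E8 → 2-byte form D7 A8 at offsets 4–5.
U+00B3 → 2-byte form C2 B3 at offsets 6–7.
U+C9C0B → 4-byte form F3 89 B0 8B at offsets 8–11.
U+07EF → 2-byte form DF AF at offsets 12–13.
U+10EA01 → 4-byte form F4 8E A8 81 at offsets 14–17.
Offset 17 falls in char 6's range; it's byte 4 of F4 8E A8 81 = 0x81.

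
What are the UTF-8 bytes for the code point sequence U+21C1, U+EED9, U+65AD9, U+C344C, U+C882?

U+21C1: 3-byte form → E2 87 81.
U+EED9: 3-byte form → EE BB 99.
U+65AD9: 4-byte form → F1 A5 AB 99.
U+C344C: 4-byte form → F3 83 91 8C.
U+C882: 3-byte form → EC A2 82.
Concatenated (17 bytes): E2 87 81 EE BB 99 F1 A5 AB 99 F3 83 91 8C EC A2 82.

E2 87 81 EE BB 99 F1 A5 AB 99 F3 83 91 8C EC A2 82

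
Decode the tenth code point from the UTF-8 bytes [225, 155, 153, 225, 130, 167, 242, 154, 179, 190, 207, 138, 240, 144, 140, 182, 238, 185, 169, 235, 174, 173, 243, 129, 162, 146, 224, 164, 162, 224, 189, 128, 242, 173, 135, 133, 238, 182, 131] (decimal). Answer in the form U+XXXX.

Offset 0: leading byte 0xE1 = 11100001 → 3-byte char #1 = E1 9B 99.
Offset 3: leading byte 0xE1 = 11100001 → 3-byte char #2 = E1 82 A7.
Offset 6: leading byte 0xF2 = 11110010 → 4-byte char #3 = F2 9A B3 BE.
Offset 10: leading byte 0xCF = 11001111 → 2-byte char #4 = CF 8A.
Offset 12: leading byte 0xF0 = 11110000 → 4-byte char #5 = F0 90 8C B6.
Offset 16: leading byte 0xEE = 11101110 → 3-byte char #6 = EE B9 A9.
Offset 19: leading byte 0xEB = 11101011 → 3-byte char #7 = EB AE AD.
Offset 22: leading byte 0xF3 = 11110011 → 4-byte char #8 = F3 81 A2 92.
Offset 26: leading byte 0xE0 = 11100000 → 3-byte char #9 = E0 A4 A2.
Offset 29: leading byte 0xE0 = 11100000 → 3-byte char #10 = E0 BD 80.
Leading byte 0xE0 = 11100000 matches 1110xxxx → 3-byte sequence.
Byte 1: 0xE0 = 11100000, payload 0000 (4 bits).
Byte 2: 0xBD = 10111101 (10xxxxxx ✓), payload 111101.
Byte 3: 0x80 = 10000000 (10xxxxxx ✓), payload 000000.
Concatenate: 0000111101000000 = 0xF40 (16 bits → U+0F40).

U+0F40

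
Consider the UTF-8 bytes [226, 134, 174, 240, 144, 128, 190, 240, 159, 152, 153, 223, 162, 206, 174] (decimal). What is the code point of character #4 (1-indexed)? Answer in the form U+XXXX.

Offset 0: leading byte 0xE2 = 11100010 → 3-byte char #1 = E2 86 AE.
Offset 3: leading byte 0xF0 = 11110000 → 4-byte char #2 = F0 90 80 BE.
Offset 7: leading byte 0xF0 = 11110000 → 4-byte char #3 = F0 9F 98 99.
Offset 11: leading byte 0xDF = 11011111 → 2-byte char #4 = DF A2.
Leading byte 0xDF = 11011111 matches 110xxxxx → 2-byte sequence.
Byte 1: 0xDF = 11011111, payload 11111 (5 bits).
Byte 2: 0xA2 = 10100010 (10xxxxxx ✓), payload 100010.
Concatenate: 11111100010 = 0x7E2 (11 bits → U+07E2).

U+07E2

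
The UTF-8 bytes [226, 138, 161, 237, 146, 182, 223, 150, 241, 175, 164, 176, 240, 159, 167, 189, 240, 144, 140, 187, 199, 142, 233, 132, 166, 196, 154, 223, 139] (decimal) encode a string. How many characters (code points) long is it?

10

Byte at offset 0: 0xE2 = 11100010 → 3-byte char (#1). Advance 3.
Byte at offset 3: 0xED = 11101101 → 3-byte char (#2). Advance 3.
Byte at offset 6: 0xDF = 11011111 → 2-byte char (#3). Advance 2.
Byte at offset 8: 0xF1 = 11110001 → 4-byte char (#4). Advance 4.
Byte at offset 12: 0xF0 = 11110000 → 4-byte char (#5). Advance 4.
Byte at offset 16: 0xF0 = 11110000 → 4-byte char (#6). Advance 4.
Byte at offset 20: 0xC7 = 11000111 → 2-byte char (#7). Advance 2.
Byte at offset 22: 0xE9 = 11101001 → 3-byte char (#8). Advance 3.
Byte at offset 25: 0xC4 = 11000100 → 2-byte char (#9). Advance 2.
Byte at offset 27: 0xDF = 11011111 → 2-byte char (#10). Advance 2.
Reached end at offset 29 after 10 code points.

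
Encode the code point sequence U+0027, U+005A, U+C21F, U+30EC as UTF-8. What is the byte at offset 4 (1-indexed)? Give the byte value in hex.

0x88

1-indexed offset 4 is 0-indexed offset 3.
U+0027 → 1-byte form 27 at offsets 0–0.
U+005A → 1-byte form 5A at offsets 1–1.
U+C21F → 3-byte form EC 88 9F at offsets 2–4.
Offset 3 falls in char 3's range; it's byte 2 of EC 88 9F = 0x88.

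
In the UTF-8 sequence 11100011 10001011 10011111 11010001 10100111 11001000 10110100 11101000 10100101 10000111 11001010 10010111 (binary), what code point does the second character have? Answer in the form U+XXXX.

U+0467

Offset 0: leading byte 0xE3 = 11100011 → 3-byte char #1 = E3 8B 9F.
Offset 3: leading byte 0xD1 = 11010001 → 2-byte char #2 = D1 A7.
Leading byte 0xD1 = 11010001 matches 110xxxxx → 2-byte sequence.
Byte 1: 0xD1 = 11010001, payload 10001 (5 bits).
Byte 2: 0xA7 = 10100111 (10xxxxxx ✓), payload 100111.
Concatenate: 10001100111 = 0x467 (11 bits → U+0467).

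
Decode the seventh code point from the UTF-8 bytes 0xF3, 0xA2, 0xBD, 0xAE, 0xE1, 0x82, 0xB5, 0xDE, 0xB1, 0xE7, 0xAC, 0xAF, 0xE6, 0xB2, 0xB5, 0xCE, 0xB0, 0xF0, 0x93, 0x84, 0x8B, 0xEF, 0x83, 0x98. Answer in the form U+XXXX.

Offset 0: leading byte 0xF3 = 11110011 → 4-byte char #1 = F3 A2 BD AE.
Offset 4: leading byte 0xE1 = 11100001 → 3-byte char #2 = E1 82 B5.
Offset 7: leading byte 0xDE = 11011110 → 2-byte char #3 = DE B1.
Offset 9: leading byte 0xE7 = 11100111 → 3-byte char #4 = E7 AC AF.
Offset 12: leading byte 0xE6 = 11100110 → 3-byte char #5 = E6 B2 B5.
Offset 15: leading byte 0xCE = 11001110 → 2-byte char #6 = CE B0.
Offset 17: leading byte 0xF0 = 11110000 → 4-byte char #7 = F0 93 84 8B.
Leading byte 0xF0 = 11110000 matches 11110xxx → 4-byte sequence.
Byte 1: 0xF0 = 11110000, payload 000 (3 bits).
Byte 2: 0x93 = 10010011 (10xxxxxx ✓), payload 010011.
Byte 3: 0x84 = 10000100 (10xxxxxx ✓), payload 000100.
Byte 4: 0x8B = 10001011 (10xxxxxx ✓), payload 001011.
Concatenate: 000010011000100001011 = 0x1310B (21 bits → U+1310B).

U+1310B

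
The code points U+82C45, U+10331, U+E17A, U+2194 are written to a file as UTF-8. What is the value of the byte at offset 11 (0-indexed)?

U+82C45 → 4-byte form F2 82 B1 85 at offsets 0–3.
U+10331 → 4-byte form F0 90 8C B1 at offsets 4–7.
U+E17A → 3-byte form EE 85 BA at offsets 8–10.
U+2194 → 3-byte form E2 86 94 at offsets 11–13.
Offset 11 falls in char 4's range; it's byte 1 of E2 86 94 = 0xE2.

0xE2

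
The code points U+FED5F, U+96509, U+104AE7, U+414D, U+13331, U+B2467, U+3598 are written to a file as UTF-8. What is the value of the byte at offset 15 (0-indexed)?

U+FED5F → 4-byte form F3 BE B5 9F at offsets 0–3.
U+96509 → 4-byte form F2 96 94 89 at offsets 4–7.
U+104AE7 → 4-byte form F4 84 AB A7 at offsets 8–11.
U+414D → 3-byte form E4 85 8D at offsets 12–14.
U+13331 → 4-byte form F0 93 8C B1 at offsets 15–18.
Offset 15 falls in char 5's range; it's byte 1 of F0 93 8C B1 = 0xF0.

0xF0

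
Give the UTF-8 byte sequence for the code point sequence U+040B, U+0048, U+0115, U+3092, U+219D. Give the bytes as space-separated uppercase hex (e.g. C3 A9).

U+040B: 2-byte form → D0 8B.
U+0048: 1-byte form → 48.
U+0115: 2-byte form → C4 95.
U+3092: 3-byte form → E3 82 92.
U+219D: 3-byte form → E2 86 9D.
Concatenated (11 bytes): D0 8B 48 C4 95 E3 82 92 E2 86 9D.

D0 8B 48 C4 95 E3 82 92 E2 86 9D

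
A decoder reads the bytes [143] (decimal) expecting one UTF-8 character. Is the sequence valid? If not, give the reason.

invalid (continuation byte with no leading byte)

Byte 0x8F = 10001111 has the form 10xxxxxx — a continuation byte — but there is no preceding leading byte.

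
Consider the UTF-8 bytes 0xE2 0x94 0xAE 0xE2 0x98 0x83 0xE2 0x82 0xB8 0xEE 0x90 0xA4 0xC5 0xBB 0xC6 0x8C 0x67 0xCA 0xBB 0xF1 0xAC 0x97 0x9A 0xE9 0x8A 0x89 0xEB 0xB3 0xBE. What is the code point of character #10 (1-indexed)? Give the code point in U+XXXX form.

U+9289

Offset 0: leading byte 0xE2 = 11100010 → 3-byte char #1 = E2 94 AE.
Offset 3: leading byte 0xE2 = 11100010 → 3-byte char #2 = E2 98 83.
Offset 6: leading byte 0xE2 = 11100010 → 3-byte char #3 = E2 82 B8.
Offset 9: leading byte 0xEE = 11101110 → 3-byte char #4 = EE 90 A4.
Offset 12: leading byte 0xC5 = 11000101 → 2-byte char #5 = C5 BB.
Offset 14: leading byte 0xC6 = 11000110 → 2-byte char #6 = C6 8C.
Offset 16: leading byte 0x67 = 01100111 → 1-byte char #7 = 67.
Offset 17: leading byte 0xCA = 11001010 → 2-byte char #8 = CA BB.
Offset 19: leading byte 0xF1 = 11110001 → 4-byte char #9 = F1 AC 97 9A.
Offset 23: leading byte 0xE9 = 11101001 → 3-byte char #10 = E9 8A 89.
Leading byte 0xE9 = 11101001 matches 1110xxxx → 3-byte sequence.
Byte 1: 0xE9 = 11101001, payload 1001 (4 bits).
Byte 2: 0x8A = 10001010 (10xxxxxx ✓), payload 001010.
Byte 3: 0x89 = 10001001 (10xxxxxx ✓), payload 001001.
Concatenate: 1001001010001001 = 0x9289 (16 bits → U+9289).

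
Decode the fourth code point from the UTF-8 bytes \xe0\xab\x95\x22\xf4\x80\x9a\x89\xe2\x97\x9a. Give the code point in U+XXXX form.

Offset 0: leading byte 0xE0 = 11100000 → 3-byte char #1 = E0 AB 95.
Offset 3: leading byte 0x22 = 00100010 → 1-byte char #2 = 22.
Offset 4: leading byte 0xF4 = 11110100 → 4-byte char #3 = F4 80 9A 89.
Offset 8: leading byte 0xE2 = 11100010 → 3-byte char #4 = E2 97 9A.
Leading byte 0xE2 = 11100010 matches 1110xxxx → 3-byte sequence.
Byte 1: 0xE2 = 11100010, payload 0010 (4 bits).
Byte 2: 0x97 = 10010111 (10xxxxxx ✓), payload 010111.
Byte 3: 0x9A = 10011010 (10xxxxxx ✓), payload 011010.
Concatenate: 0010010111011010 = 0x25DA (16 bits → U+25DA).

U+25DA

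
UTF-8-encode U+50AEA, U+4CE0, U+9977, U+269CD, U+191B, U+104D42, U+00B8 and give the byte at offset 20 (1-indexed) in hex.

0xB5

1-indexed offset 20 is 0-indexed offset 19.
U+50AEA → 4-byte form F1 90 AB AA at offsets 0–3.
U+4CE0 → 3-byte form E4 B3 A0 at offsets 4–6.
U+9977 → 3-byte form E9 A5 B7 at offsets 7–9.
U+269CD → 4-byte form F0 A6 A7 8D at offsets 10–13.
U+191B → 3-byte form E1 A4 9B at offsets 14–16.
U+104D42 → 4-byte form F4 84 B5 82 at offsets 17–20.
Offset 19 falls in char 6's range; it's byte 3 of F4 84 B5 82 = 0xB5.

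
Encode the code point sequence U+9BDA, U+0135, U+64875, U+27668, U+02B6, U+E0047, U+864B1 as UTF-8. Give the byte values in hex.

U+9BDA: 3-byte form → E9 AF 9A.
U+0135: 2-byte form → C4 B5.
U+64875: 4-byte form → F1 A4 A1 B5.
U+27668: 4-byte form → F0 A7 99 A8.
U+02B6: 2-byte form → CA B6.
U+E0047: 4-byte form → F3 A0 81 87.
U+864B1: 4-byte form → F2 86 92 B1.
Concatenated (23 bytes): E9 AF 9A C4 B5 F1 A4 A1 B5 F0 A7 99 A8 CA B6 F3 A0 81 87 F2 86 92 B1.

E9 AF 9A C4 B5 F1 A4 A1 B5 F0 A7 99 A8 CA B6 F3 A0 81 87 F2 86 92 B1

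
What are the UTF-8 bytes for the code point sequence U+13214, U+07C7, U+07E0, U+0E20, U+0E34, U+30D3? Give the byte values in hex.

U+13214: 4-byte form → F0 93 88 94.
U+07C7: 2-byte form → DF 87.
U+07E0: 2-byte form → DF A0.
U+0E20: 3-byte form → E0 B8 A0.
U+0E34: 3-byte form → E0 B8 B4.
U+30D3: 3-byte form → E3 83 93.
Concatenated (17 bytes): F0 93 88 94 DF 87 DF A0 E0 B8 A0 E0 B8 B4 E3 83 93.

F0 93 88 94 DF 87 DF A0 E0 B8 A0 E0 B8 B4 E3 83 93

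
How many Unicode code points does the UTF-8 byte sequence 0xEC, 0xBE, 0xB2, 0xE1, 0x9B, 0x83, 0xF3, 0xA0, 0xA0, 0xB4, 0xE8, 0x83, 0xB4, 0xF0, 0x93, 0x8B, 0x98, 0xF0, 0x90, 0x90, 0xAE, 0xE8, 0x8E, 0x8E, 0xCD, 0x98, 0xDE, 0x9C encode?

9

Byte at offset 0: 0xEC = 11101100 → 3-byte char (#1). Advance 3.
Byte at offset 3: 0xE1 = 11100001 → 3-byte char (#2). Advance 3.
Byte at offset 6: 0xF3 = 11110011 → 4-byte char (#3). Advance 4.
Byte at offset 10: 0xE8 = 11101000 → 3-byte char (#4). Advance 3.
Byte at offset 13: 0xF0 = 11110000 → 4-byte char (#5). Advance 4.
Byte at offset 17: 0xF0 = 11110000 → 4-byte char (#6). Advance 4.
Byte at offset 21: 0xE8 = 11101000 → 3-byte char (#7). Advance 3.
Byte at offset 24: 0xCD = 11001101 → 2-byte char (#8). Advance 2.
Byte at offset 26: 0xDE = 11011110 → 2-byte char (#9). Advance 2.
Reached end at offset 28 after 9 code points.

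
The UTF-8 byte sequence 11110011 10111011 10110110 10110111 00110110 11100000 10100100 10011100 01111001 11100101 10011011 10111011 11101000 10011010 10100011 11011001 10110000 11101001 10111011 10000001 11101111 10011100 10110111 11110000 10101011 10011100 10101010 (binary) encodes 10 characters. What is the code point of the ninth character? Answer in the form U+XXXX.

U+F737

Offset 0: leading byte 0xF3 = 11110011 → 4-byte char #1 = F3 BB B6 B7.
Offset 4: leading byte 0x36 = 00110110 → 1-byte char #2 = 36.
Offset 5: leading byte 0xE0 = 11100000 → 3-byte char #3 = E0 A4 9C.
Offset 8: leading byte 0x79 = 01111001 → 1-byte char #4 = 79.
Offset 9: leading byte 0xE5 = 11100101 → 3-byte char #5 = E5 9B BB.
Offset 12: leading byte 0xE8 = 11101000 → 3-byte char #6 = E8 9A A3.
Offset 15: leading byte 0xD9 = 11011001 → 2-byte char #7 = D9 B0.
Offset 17: leading byte 0xE9 = 11101001 → 3-byte char #8 = E9 BB 81.
Offset 20: leading byte 0xEF = 11101111 → 3-byte char #9 = EF 9C B7.
Leading byte 0xEF = 11101111 matches 1110xxxx → 3-byte sequence.
Byte 1: 0xEF = 11101111, payload 1111 (4 bits).
Byte 2: 0x9C = 10011100 (10xxxxxx ✓), payload 011100.
Byte 3: 0xB7 = 10110111 (10xxxxxx ✓), payload 110111.
Concatenate: 1111011100110111 = 0xF737 (16 bits → U+F737).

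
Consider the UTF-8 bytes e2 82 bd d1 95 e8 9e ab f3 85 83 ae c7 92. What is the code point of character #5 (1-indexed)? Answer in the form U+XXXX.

U+01D2

Offset 0: leading byte 0xE2 = 11100010 → 3-byte char #1 = E2 82 BD.
Offset 3: leading byte 0xD1 = 11010001 → 2-byte char #2 = D1 95.
Offset 5: leading byte 0xE8 = 11101000 → 3-byte char #3 = E8 9E AB.
Offset 8: leading byte 0xF3 = 11110011 → 4-byte char #4 = F3 85 83 AE.
Offset 12: leading byte 0xC7 = 11000111 → 2-byte char #5 = C7 92.
Leading byte 0xC7 = 11000111 matches 110xxxxx → 2-byte sequence.
Byte 1: 0xC7 = 11000111, payload 00111 (5 bits).
Byte 2: 0x92 = 10010010 (10xxxxxx ✓), payload 010010.
Concatenate: 00111010010 = 0x1D2 (11 bits → U+01D2).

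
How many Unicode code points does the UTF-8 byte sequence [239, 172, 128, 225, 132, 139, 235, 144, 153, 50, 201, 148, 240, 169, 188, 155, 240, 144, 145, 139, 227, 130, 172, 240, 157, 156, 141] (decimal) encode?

Byte at offset 0: 0xEF = 11101111 → 3-byte char (#1). Advance 3.
Byte at offset 3: 0xE1 = 11100001 → 3-byte char (#2). Advance 3.
Byte at offset 6: 0xEB = 11101011 → 3-byte char (#3). Advance 3.
Byte at offset 9: 0x32 = 00110010 → 1-byte char (#4). Advance 1.
Byte at offset 10: 0xC9 = 11001001 → 2-byte char (#5). Advance 2.
Byte at offset 12: 0xF0 = 11110000 → 4-byte char (#6). Advance 4.
Byte at offset 16: 0xF0 = 11110000 → 4-byte char (#7). Advance 4.
Byte at offset 20: 0xE3 = 11100011 → 3-byte char (#8). Advance 3.
Byte at offset 23: 0xF0 = 11110000 → 4-byte char (#9). Advance 4.
Reached end at offset 27 after 9 code points.

9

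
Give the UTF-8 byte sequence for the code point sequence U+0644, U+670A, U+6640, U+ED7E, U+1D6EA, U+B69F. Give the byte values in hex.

D9 84 E6 9C 8A E6 99 80 EE B5 BE F0 9D 9B AA EB 9A 9F

U+0644: 2-byte form → D9 84.
U+670A: 3-byte form → E6 9C 8A.
U+6640: 3-byte form → E6 99 80.
U+ED7E: 3-byte form → EE B5 BE.
U+1D6EA: 4-byte form → F0 9D 9B AA.
U+B69F: 3-byte form → EB 9A 9F.
Concatenated (18 bytes): D9 84 E6 9C 8A E6 99 80 EE B5 BE F0 9D 9B AA EB 9A 9F.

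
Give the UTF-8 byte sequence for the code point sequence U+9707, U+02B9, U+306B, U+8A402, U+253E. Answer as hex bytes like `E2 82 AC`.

U+9707: 3-byte form → E9 9C 87.
U+02B9: 2-byte form → CA B9.
U+306B: 3-byte form → E3 81 AB.
U+8A402: 4-byte form → F2 8A 90 82.
U+253E: 3-byte form → E2 94 BE.
Concatenated (15 bytes): E9 9C 87 CA B9 E3 81 AB F2 8A 90 82 E2 94 BE.

E9 9C 87 CA B9 E3 81 AB F2 8A 90 82 E2 94 BE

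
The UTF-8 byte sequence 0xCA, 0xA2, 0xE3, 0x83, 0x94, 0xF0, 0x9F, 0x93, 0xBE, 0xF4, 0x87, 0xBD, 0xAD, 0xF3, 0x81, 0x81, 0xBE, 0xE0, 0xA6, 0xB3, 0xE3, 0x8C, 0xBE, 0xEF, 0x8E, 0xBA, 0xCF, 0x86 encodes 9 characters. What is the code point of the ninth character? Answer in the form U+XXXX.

Offset 0: leading byte 0xCA = 11001010 → 2-byte char #1 = CA A2.
Offset 2: leading byte 0xE3 = 11100011 → 3-byte char #2 = E3 83 94.
Offset 5: leading byte 0xF0 = 11110000 → 4-byte char #3 = F0 9F 93 BE.
Offset 9: leading byte 0xF4 = 11110100 → 4-byte char #4 = F4 87 BD AD.
Offset 13: leading byte 0xF3 = 11110011 → 4-byte char #5 = F3 81 81 BE.
Offset 17: leading byte 0xE0 = 11100000 → 3-byte char #6 = E0 A6 B3.
Offset 20: leading byte 0xE3 = 11100011 → 3-byte char #7 = E3 8C BE.
Offset 23: leading byte 0xEF = 11101111 → 3-byte char #8 = EF 8E BA.
Offset 26: leading byte 0xCF = 11001111 → 2-byte char #9 = CF 86.
Leading byte 0xCF = 11001111 matches 110xxxxx → 2-byte sequence.
Byte 1: 0xCF = 11001111, payload 01111 (5 bits).
Byte 2: 0x86 = 10000110 (10xxxxxx ✓), payload 000110.
Concatenate: 01111000110 = 0x3C6 (11 bits → U+03C6).

U+03C6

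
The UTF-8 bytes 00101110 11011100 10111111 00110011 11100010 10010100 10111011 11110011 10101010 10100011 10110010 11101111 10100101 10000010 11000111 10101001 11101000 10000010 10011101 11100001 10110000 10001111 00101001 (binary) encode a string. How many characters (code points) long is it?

10

Byte at offset 0: 0x2E = 00101110 → 1-byte char (#1). Advance 1.
Byte at offset 1: 0xDC = 11011100 → 2-byte char (#2). Advance 2.
Byte at offset 3: 0x33 = 00110011 → 1-byte char (#3). Advance 1.
Byte at offset 4: 0xE2 = 11100010 → 3-byte char (#4). Advance 3.
Byte at offset 7: 0xF3 = 11110011 → 4-byte char (#5). Advance 4.
Byte at offset 11: 0xEF = 11101111 → 3-byte char (#6). Advance 3.
Byte at offset 14: 0xC7 = 11000111 → 2-byte char (#7). Advance 2.
Byte at offset 16: 0xE8 = 11101000 → 3-byte char (#8). Advance 3.
Byte at offset 19: 0xE1 = 11100001 → 3-byte char (#9). Advance 3.
Byte at offset 22: 0x29 = 00101001 → 1-byte char (#10). Advance 1.
Reached end at offset 23 after 10 code points.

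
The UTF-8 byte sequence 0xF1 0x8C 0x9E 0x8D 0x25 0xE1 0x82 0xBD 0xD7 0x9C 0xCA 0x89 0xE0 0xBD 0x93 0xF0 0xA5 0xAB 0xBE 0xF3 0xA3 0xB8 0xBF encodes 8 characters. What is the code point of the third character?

U+10BD

Offset 0: leading byte 0xF1 = 11110001 → 4-byte char #1 = F1 8C 9E 8D.
Offset 4: leading byte 0x25 = 00100101 → 1-byte char #2 = 25.
Offset 5: leading byte 0xE1 = 11100001 → 3-byte char #3 = E1 82 BD.
Leading byte 0xE1 = 11100001 matches 1110xxxx → 3-byte sequence.
Byte 1: 0xE1 = 11100001, payload 0001 (4 bits).
Byte 2: 0x82 = 10000010 (10xxxxxx ✓), payload 000010.
Byte 3: 0xBD = 10111101 (10xxxxxx ✓), payload 111101.
Concatenate: 0001000010111101 = 0x10BD (16 bits → U+10BD).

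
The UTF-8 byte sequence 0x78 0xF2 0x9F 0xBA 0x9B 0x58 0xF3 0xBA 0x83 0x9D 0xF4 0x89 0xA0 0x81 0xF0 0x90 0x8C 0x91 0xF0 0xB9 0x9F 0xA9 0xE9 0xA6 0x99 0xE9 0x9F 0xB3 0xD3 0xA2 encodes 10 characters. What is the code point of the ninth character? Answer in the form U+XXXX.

U+97F3

Offset 0: leading byte 0x78 = 01111000 → 1-byte char #1 = 78.
Offset 1: leading byte 0xF2 = 11110010 → 4-byte char #2 = F2 9F BA 9B.
Offset 5: leading byte 0x58 = 01011000 → 1-byte char #3 = 58.
Offset 6: leading byte 0xF3 = 11110011 → 4-byte char #4 = F3 BA 83 9D.
Offset 10: leading byte 0xF4 = 11110100 → 4-byte char #5 = F4 89 A0 81.
Offset 14: leading byte 0xF0 = 11110000 → 4-byte char #6 = F0 90 8C 91.
Offset 18: leading byte 0xF0 = 11110000 → 4-byte char #7 = F0 B9 9F A9.
Offset 22: leading byte 0xE9 = 11101001 → 3-byte char #8 = E9 A6 99.
Offset 25: leading byte 0xE9 = 11101001 → 3-byte char #9 = E9 9F B3.
Leading byte 0xE9 = 11101001 matches 1110xxxx → 3-byte sequence.
Byte 1: 0xE9 = 11101001, payload 1001 (4 bits).
Byte 2: 0x9F = 10011111 (10xxxxxx ✓), payload 011111.
Byte 3: 0xB3 = 10110011 (10xxxxxx ✓), payload 110011.
Concatenate: 1001011111110011 = 0x97F3 (16 bits → U+97F3).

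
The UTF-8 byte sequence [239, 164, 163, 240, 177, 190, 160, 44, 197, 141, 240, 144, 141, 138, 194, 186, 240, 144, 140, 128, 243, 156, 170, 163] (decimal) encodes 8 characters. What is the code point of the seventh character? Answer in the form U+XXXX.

U+10300

Offset 0: leading byte 0xEF = 11101111 → 3-byte char #1 = EF A4 A3.
Offset 3: leading byte 0xF0 = 11110000 → 4-byte char #2 = F0 B1 BE A0.
Offset 7: leading byte 0x2C = 00101100 → 1-byte char #3 = 2C.
Offset 8: leading byte 0xC5 = 11000101 → 2-byte char #4 = C5 8D.
Offset 10: leading byte 0xF0 = 11110000 → 4-byte char #5 = F0 90 8D 8A.
Offset 14: leading byte 0xC2 = 11000010 → 2-byte char #6 = C2 BA.
Offset 16: leading byte 0xF0 = 11110000 → 4-byte char #7 = F0 90 8C 80.
Leading byte 0xF0 = 11110000 matches 11110xxx → 4-byte sequence.
Byte 1: 0xF0 = 11110000, payload 000 (3 bits).
Byte 2: 0x90 = 10010000 (10xxxxxx ✓), payload 010000.
Byte 3: 0x8C = 10001100 (10xxxxxx ✓), payload 001100.
Byte 4: 0x80 = 10000000 (10xxxxxx ✓), payload 000000.
Concatenate: 000010000001100000000 = 0x10300 (21 bits → U+10300).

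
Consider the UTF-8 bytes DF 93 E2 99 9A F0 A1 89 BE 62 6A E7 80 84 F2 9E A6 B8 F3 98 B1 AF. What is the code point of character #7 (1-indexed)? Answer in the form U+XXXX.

U+9E9B8

Offset 0: leading byte 0xDF = 11011111 → 2-byte char #1 = DF 93.
Offset 2: leading byte 0xE2 = 11100010 → 3-byte char #2 = E2 99 9A.
Offset 5: leading byte 0xF0 = 11110000 → 4-byte char #3 = F0 A1 89 BE.
Offset 9: leading byte 0x62 = 01100010 → 1-byte char #4 = 62.
Offset 10: leading byte 0x6A = 01101010 → 1-byte char #5 = 6A.
Offset 11: leading byte 0xE7 = 11100111 → 3-byte char #6 = E7 80 84.
Offset 14: leading byte 0xF2 = 11110010 → 4-byte char #7 = F2 9E A6 B8.
Leading byte 0xF2 = 11110010 matches 11110xxx → 4-byte sequence.
Byte 1: 0xF2 = 11110010, payload 010 (3 bits).
Byte 2: 0x9E = 10011110 (10xxxxxx ✓), payload 011110.
Byte 3: 0xA6 = 10100110 (10xxxxxx ✓), payload 100110.
Byte 4: 0xB8 = 10111000 (10xxxxxx ✓), payload 111000.
Concatenate: 010011110100110111000 = 0x9E9B8 (21 bits → U+9E9B8).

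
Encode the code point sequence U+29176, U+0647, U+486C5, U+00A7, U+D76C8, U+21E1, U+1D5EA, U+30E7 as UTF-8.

U+29176: 4-byte form → F0 A9 85 B6.
U+0647: 2-byte form → D9 87.
U+486C5: 4-byte form → F1 88 9B 85.
U+00A7: 2-byte form → C2 A7.
U+D76C8: 4-byte form → F3 97 9B 88.
U+21E1: 3-byte form → E2 87 A1.
U+1D5EA: 4-byte form → F0 9D 97 AA.
U+30E7: 3-byte form → E3 83 A7.
Concatenated (26 bytes): F0 A9 85 B6 D9 87 F1 88 9B 85 C2 A7 F3 97 9B 88 E2 87 A1 F0 9D 97 AA E3 83 A7.

F0 A9 85 B6 D9 87 F1 88 9B 85 C2 A7 F3 97 9B 88 E2 87 A1 F0 9D 97 AA E3 83 A7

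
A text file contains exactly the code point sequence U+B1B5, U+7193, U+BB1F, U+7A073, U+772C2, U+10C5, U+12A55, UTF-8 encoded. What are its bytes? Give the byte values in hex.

EB 86 B5 E7 86 93 EB AC 9F F1 BA 81 B3 F1 B7 8B 82 E1 83 85 F0 92 A9 95

U+B1B5: 3-byte form → EB 86 B5.
U+7193: 3-byte form → E7 86 93.
U+BB1F: 3-byte form → EB AC 9F.
U+7A073: 4-byte form → F1 BA 81 B3.
U+772C2: 4-byte form → F1 B7 8B 82.
U+10C5: 3-byte form → E1 83 85.
U+12A55: 4-byte form → F0 92 A9 95.
Concatenated (24 bytes): EB 86 B5 E7 86 93 EB AC 9F F1 BA 81 B3 F1 B7 8B 82 E1 83 85 F0 92 A9 95.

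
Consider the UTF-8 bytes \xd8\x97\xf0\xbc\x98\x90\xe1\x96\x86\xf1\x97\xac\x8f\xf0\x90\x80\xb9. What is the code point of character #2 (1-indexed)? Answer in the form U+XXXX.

U+3C610

Offset 0: leading byte 0xD8 = 11011000 → 2-byte char #1 = D8 97.
Offset 2: leading byte 0xF0 = 11110000 → 4-byte char #2 = F0 BC 98 90.
Leading byte 0xF0 = 11110000 matches 11110xxx → 4-byte sequence.
Byte 1: 0xF0 = 11110000, payload 000 (3 bits).
Byte 2: 0xBC = 10111100 (10xxxxxx ✓), payload 111100.
Byte 3: 0x98 = 10011000 (10xxxxxx ✓), payload 011000.
Byte 4: 0x90 = 10010000 (10xxxxxx ✓), payload 010000.
Concatenate: 000111100011000010000 = 0x3C610 (21 bits → U+3C610).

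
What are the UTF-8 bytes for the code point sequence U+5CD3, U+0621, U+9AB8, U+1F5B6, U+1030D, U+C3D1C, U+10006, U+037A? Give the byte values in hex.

U+5CD3: 3-byte form → E5 B3 93.
U+0621: 2-byte form → D8 A1.
U+9AB8: 3-byte form → E9 AA B8.
U+1F5B6: 4-byte form → F0 9F 96 B6.
U+1030D: 4-byte form → F0 90 8C 8D.
U+C3D1C: 4-byte form → F3 83 B4 9C.
U+10006: 4-byte form → F0 90 80 86.
U+037A: 2-byte form → CD BA.
Concatenated (26 bytes): E5 B3 93 D8 A1 E9 AA B8 F0 9F 96 B6 F0 90 8C 8D F3 83 B4 9C F0 90 80 86 CD BA.

E5 B3 93 D8 A1 E9 AA B8 F0 9F 96 B6 F0 90 8C 8D F3 83 B4 9C F0 90 80 86 CD BA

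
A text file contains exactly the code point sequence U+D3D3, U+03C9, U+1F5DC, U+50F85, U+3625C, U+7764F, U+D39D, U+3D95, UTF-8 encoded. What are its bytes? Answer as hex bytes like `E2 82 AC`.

ED 8F 93 CF 89 F0 9F 97 9C F1 90 BE 85 F0 B6 89 9C F1 B7 99 8F ED 8E 9D E3 B6 95

U+D3D3: 3-byte form → ED 8F 93.
U+03C9: 2-byte form → CF 89.
U+1F5DC: 4-byte form → F0 9F 97 9C.
U+50F85: 4-byte form → F1 90 BE 85.
U+3625C: 4-byte form → F0 B6 89 9C.
U+7764F: 4-byte form → F1 B7 99 8F.
U+D39D: 3-byte form → ED 8E 9D.
U+3D95: 3-byte form → E3 B6 95.
Concatenated (27 bytes): ED 8F 93 CF 89 F0 9F 97 9C F1 90 BE 85 F0 B6 89 9C F1 B7 99 8F ED 8E 9D E3 B6 95.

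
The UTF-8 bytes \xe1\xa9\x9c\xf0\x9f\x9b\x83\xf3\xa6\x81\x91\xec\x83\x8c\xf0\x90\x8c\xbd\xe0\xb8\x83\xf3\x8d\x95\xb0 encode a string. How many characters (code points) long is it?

Byte at offset 0: 0xE1 = 11100001 → 3-byte char (#1). Advance 3.
Byte at offset 3: 0xF0 = 11110000 → 4-byte char (#2). Advance 4.
Byte at offset 7: 0xF3 = 11110011 → 4-byte char (#3). Advance 4.
Byte at offset 11: 0xEC = 11101100 → 3-byte char (#4). Advance 3.
Byte at offset 14: 0xF0 = 11110000 → 4-byte char (#5). Advance 4.
Byte at offset 18: 0xE0 = 11100000 → 3-byte char (#6). Advance 3.
Byte at offset 21: 0xF3 = 11110011 → 4-byte char (#7). Advance 4.
Reached end at offset 25 after 7 code points.

7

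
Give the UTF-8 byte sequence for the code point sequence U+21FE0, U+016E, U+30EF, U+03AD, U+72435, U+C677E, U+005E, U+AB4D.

F0 A1 BF A0 C5 AE E3 83 AF CE AD F1 B2 90 B5 F3 86 9D BE 5E EA AD 8D

U+21FE0: 4-byte form → F0 A1 BF A0.
U+016E: 2-byte form → C5 AE.
U+30EF: 3-byte form → E3 83 AF.
U+03AD: 2-byte form → CE AD.
U+72435: 4-byte form → F1 B2 90 B5.
U+C677E: 4-byte form → F3 86 9D BE.
U+005E: 1-byte form → 5E.
U+AB4D: 3-byte form → EA AD 8D.
Concatenated (23 bytes): F0 A1 BF A0 C5 AE E3 83 AF CE AD F1 B2 90 B5 F3 86 9D BE 5E EA AD 8D.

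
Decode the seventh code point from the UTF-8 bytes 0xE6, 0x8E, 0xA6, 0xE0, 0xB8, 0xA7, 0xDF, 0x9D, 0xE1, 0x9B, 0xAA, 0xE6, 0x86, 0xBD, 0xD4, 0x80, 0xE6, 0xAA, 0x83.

Offset 0: leading byte 0xE6 = 11100110 → 3-byte char #1 = E6 8E A6.
Offset 3: leading byte 0xE0 = 11100000 → 3-byte char #2 = E0 B8 A7.
Offset 6: leading byte 0xDF = 11011111 → 2-byte char #3 = DF 9D.
Offset 8: leading byte 0xE1 = 11100001 → 3-byte char #4 = E1 9B AA.
Offset 11: leading byte 0xE6 = 11100110 → 3-byte char #5 = E6 86 BD.
Offset 14: leading byte 0xD4 = 11010100 → 2-byte char #6 = D4 80.
Offset 16: leading byte 0xE6 = 11100110 → 3-byte char #7 = E6 AA 83.
Leading byte 0xE6 = 11100110 matches 1110xxxx → 3-byte sequence.
Byte 1: 0xE6 = 11100110, payload 0110 (4 bits).
Byte 2: 0xAA = 10101010 (10xxxxxx ✓), payload 101010.
Byte 3: 0x83 = 10000011 (10xxxxxx ✓), payload 000011.
Concatenate: 0110101010000011 = 0x6A83 (16 bits → U+6A83).

U+6A83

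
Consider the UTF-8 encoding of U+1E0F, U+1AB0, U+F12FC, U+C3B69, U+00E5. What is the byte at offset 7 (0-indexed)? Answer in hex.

U+1E0F → 3-byte form E1 B8 8F at offsets 0–2.
U+1AB0 → 3-byte form E1 AA B0 at offsets 3–5.
U+F12FC → 4-byte form F3 B1 8B BC at offsets 6–9.
Offset 7 falls in char 3's range; it's byte 2 of F3 B1 8B BC = 0xB1.

0xB1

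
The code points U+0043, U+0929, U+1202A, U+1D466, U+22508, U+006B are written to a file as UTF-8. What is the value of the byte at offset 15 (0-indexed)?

U+0043 → 1-byte form 43 at offsets 0–0.
U+0929 → 3-byte form E0 A4 A9 at offsets 1–3.
U+1202A → 4-byte form F0 92 80 AA at offsets 4–7.
U+1D466 → 4-byte form F0 9D 91 A6 at offsets 8–11.
U+22508 → 4-byte form F0 A2 94 88 at offsets 12–15.
Offset 15 falls in char 5's range; it's byte 4 of F0 A2 94 88 = 0x88.

0x88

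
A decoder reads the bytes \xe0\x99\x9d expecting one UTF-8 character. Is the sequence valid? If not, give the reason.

Leading byte 0xE0 = 11100000 → 3-byte form.
Continuation bytes all match 10xxxxxx. Payload decodes to 0x65D.
But 0x65D < 0x800, the minimum for a 3-byte sequence — this is an overlong encoding.

invalid (overlong encoding)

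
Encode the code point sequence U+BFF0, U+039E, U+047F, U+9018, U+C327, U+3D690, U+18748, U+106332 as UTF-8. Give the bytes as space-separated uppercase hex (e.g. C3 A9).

EB BF B0 CE 9E D1 BF E9 80 98 EC 8C A7 F0 BD 9A 90 F0 98 9D 88 F4 86 8C B2

U+BFF0: 3-byte form → EB BF B0.
U+039E: 2-byte form → CE 9E.
U+047F: 2-byte form → D1 BF.
U+9018: 3-byte form → E9 80 98.
U+C327: 3-byte form → EC 8C A7.
U+3D690: 4-byte form → F0 BD 9A 90.
U+18748: 4-byte form → F0 98 9D 88.
U+106332: 4-byte form → F4 86 8C B2.
Concatenated (25 bytes): EB BF B0 CE 9E D1 BF E9 80 98 EC 8C A7 F0 BD 9A 90 F0 98 9D 88 F4 86 8C B2.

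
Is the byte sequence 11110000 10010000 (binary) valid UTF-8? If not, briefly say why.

Leading byte 0xF0 = 11110000 → 4-byte form, but only 2 bytes are present.

invalid (sequence truncated)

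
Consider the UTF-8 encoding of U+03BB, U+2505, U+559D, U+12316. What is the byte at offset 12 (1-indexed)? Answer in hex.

1-indexed offset 12 is 0-indexed offset 11.
U+03BB → 2-byte form CE BB at offsets 0–1.
U+2505 → 3-byte form E2 94 85 at offsets 2–4.
U+559D → 3-byte form E5 96 9D at offsets 5–7.
U+12316 → 4-byte form F0 92 8C 96 at offsets 8–11.
Offset 11 falls in char 4's range; it's byte 4 of F0 92 8C 96 = 0x96.

0x96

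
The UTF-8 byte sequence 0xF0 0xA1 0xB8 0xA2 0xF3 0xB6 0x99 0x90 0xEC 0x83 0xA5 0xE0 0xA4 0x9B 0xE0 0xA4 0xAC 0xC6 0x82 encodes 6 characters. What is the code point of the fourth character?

Offset 0: leading byte 0xF0 = 11110000 → 4-byte char #1 = F0 A1 B8 A2.
Offset 4: leading byte 0xF3 = 11110011 → 4-byte char #2 = F3 B6 99 90.
Offset 8: leading byte 0xEC = 11101100 → 3-byte char #3 = EC 83 A5.
Offset 11: leading byte 0xE0 = 11100000 → 3-byte char #4 = E0 A4 9B.
Leading byte 0xE0 = 11100000 matches 1110xxxx → 3-byte sequence.
Byte 1: 0xE0 = 11100000, payload 0000 (4 bits).
Byte 2: 0xA4 = 10100100 (10xxxxxx ✓), payload 100100.
Byte 3: 0x9B = 10011011 (10xxxxxx ✓), payload 011011.
Concatenate: 0000100100011011 = 0x91B (16 bits → U+091B).

U+091B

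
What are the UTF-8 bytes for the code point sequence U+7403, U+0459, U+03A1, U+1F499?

U+7403: 3-byte form → E7 90 83.
U+0459: 2-byte form → D1 99.
U+03A1: 2-byte form → CE A1.
U+1F499: 4-byte form → F0 9F 92 99.
Concatenated (11 bytes): E7 90 83 D1 99 CE A1 F0 9F 92 99.

E7 90 83 D1 99 CE A1 F0 9F 92 99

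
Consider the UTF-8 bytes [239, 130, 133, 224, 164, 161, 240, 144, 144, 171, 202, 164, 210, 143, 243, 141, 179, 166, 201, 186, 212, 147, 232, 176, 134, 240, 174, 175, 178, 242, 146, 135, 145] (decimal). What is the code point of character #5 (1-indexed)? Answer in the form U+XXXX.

Offset 0: leading byte 0xEF = 11101111 → 3-byte char #1 = EF 82 85.
Offset 3: leading byte 0xE0 = 11100000 → 3-byte char #2 = E0 A4 A1.
Offset 6: leading byte 0xF0 = 11110000 → 4-byte char #3 = F0 90 90 AB.
Offset 10: leading byte 0xCA = 11001010 → 2-byte char #4 = CA A4.
Offset 12: leading byte 0xD2 = 11010010 → 2-byte char #5 = D2 8F.
Leading byte 0xD2 = 11010010 matches 110xxxxx → 2-byte sequence.
Byte 1: 0xD2 = 11010010, payload 10010 (5 bits).
Byte 2: 0x8F = 10001111 (10xxxxxx ✓), payload 001111.
Concatenate: 10010001111 = 0x48F (11 bits → U+048F).

U+048F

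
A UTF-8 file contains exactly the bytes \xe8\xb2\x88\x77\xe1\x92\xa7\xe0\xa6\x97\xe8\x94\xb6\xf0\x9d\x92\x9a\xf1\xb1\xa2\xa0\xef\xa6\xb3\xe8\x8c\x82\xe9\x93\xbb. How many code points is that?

Byte at offset 0: 0xE8 = 11101000 → 3-byte char (#1). Advance 3.
Byte at offset 3: 0x77 = 01110111 → 1-byte char (#2). Advance 1.
Byte at offset 4: 0xE1 = 11100001 → 3-byte char (#3). Advance 3.
Byte at offset 7: 0xE0 = 11100000 → 3-byte char (#4). Advance 3.
Byte at offset 10: 0xE8 = 11101000 → 3-byte char (#5). Advance 3.
Byte at offset 13: 0xF0 = 11110000 → 4-byte char (#6). Advance 4.
Byte at offset 17: 0xF1 = 11110001 → 4-byte char (#7). Advance 4.
Byte at offset 21: 0xEF = 11101111 → 3-byte char (#8). Advance 3.
Byte at offset 24: 0xE8 = 11101000 → 3-byte char (#9). Advance 3.
Byte at offset 27: 0xE9 = 11101001 → 3-byte char (#10). Advance 3.
Reached end at offset 30 after 10 code points.

10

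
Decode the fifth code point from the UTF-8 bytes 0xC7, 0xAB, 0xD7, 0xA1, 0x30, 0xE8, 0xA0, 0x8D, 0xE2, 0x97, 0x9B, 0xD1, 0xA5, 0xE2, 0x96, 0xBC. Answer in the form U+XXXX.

U+25DB

Offset 0: leading byte 0xC7 = 11000111 → 2-byte char #1 = C7 AB.
Offset 2: leading byte 0xD7 = 11010111 → 2-byte char #2 = D7 A1.
Offset 4: leading byte 0x30 = 00110000 → 1-byte char #3 = 30.
Offset 5: leading byte 0xE8 = 11101000 → 3-byte char #4 = E8 A0 8D.
Offset 8: leading byte 0xE2 = 11100010 → 3-byte char #5 = E2 97 9B.
Leading byte 0xE2 = 11100010 matches 1110xxxx → 3-byte sequence.
Byte 1: 0xE2 = 11100010, payload 0010 (4 bits).
Byte 2: 0x97 = 10010111 (10xxxxxx ✓), payload 010111.
Byte 3: 0x9B = 10011011 (10xxxxxx ✓), payload 011011.
Concatenate: 0010010111011011 = 0x25DB (16 bits → U+25DB).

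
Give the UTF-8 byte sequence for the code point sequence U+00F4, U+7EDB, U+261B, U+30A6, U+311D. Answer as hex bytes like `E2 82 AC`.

C3 B4 E7 BB 9B E2 98 9B E3 82 A6 E3 84 9D

U+00F4: 2-byte form → C3 B4.
U+7EDB: 3-byte form → E7 BB 9B.
U+261B: 3-byte form → E2 98 9B.
U+30A6: 3-byte form → E3 82 A6.
U+311D: 3-byte form → E3 84 9D.
Concatenated (14 bytes): C3 B4 E7 BB 9B E2 98 9B E3 82 A6 E3 84 9D.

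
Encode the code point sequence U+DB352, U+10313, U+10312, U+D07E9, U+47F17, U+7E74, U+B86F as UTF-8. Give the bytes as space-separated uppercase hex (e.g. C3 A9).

U+DB352: 4-byte form → F3 9B 8D 92.
U+10313: 4-byte form → F0 90 8C 93.
U+10312: 4-byte form → F0 90 8C 92.
U+D07E9: 4-byte form → F3 90 9F A9.
U+47F17: 4-byte form → F1 87 BC 97.
U+7E74: 3-byte form → E7 B9 B4.
U+B86F: 3-byte form → EB A1 AF.
Concatenated (26 bytes): F3 9B 8D 92 F0 90 8C 93 F0 90 8C 92 F3 90 9F A9 F1 87 BC 97 E7 B9 B4 EB A1 AF.

F3 9B 8D 92 F0 90 8C 93 F0 90 8C 92 F3 90 9F A9 F1 87 BC 97 E7 B9 B4 EB A1 AF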